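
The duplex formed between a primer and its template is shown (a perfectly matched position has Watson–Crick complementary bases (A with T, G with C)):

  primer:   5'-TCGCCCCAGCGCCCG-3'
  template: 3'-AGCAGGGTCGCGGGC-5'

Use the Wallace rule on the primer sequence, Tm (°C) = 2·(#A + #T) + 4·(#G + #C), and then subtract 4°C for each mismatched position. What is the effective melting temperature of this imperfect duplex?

52°C

Primer base counts: A=1, T=1, G=4, C=9 → A+T=2, G+C=13
Perfect-match Tm = 2(2) + 4(13) = 4 + 52 = 56°C
Mismatches (positions where the bases are not complementary): 1 (at position 4)
Effective Tm = 56 − 1×4 = 56 − 4 = 52°C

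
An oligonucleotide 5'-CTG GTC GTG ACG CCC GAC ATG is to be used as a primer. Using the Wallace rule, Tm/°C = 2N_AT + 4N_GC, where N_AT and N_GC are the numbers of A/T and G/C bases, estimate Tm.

70°C

A=3, C=7, T=4, G=7
AT pairs contribute 7, GC pairs contribute 14.
Tm = 2(7) + 4(14) = 14 + 56 = 70°C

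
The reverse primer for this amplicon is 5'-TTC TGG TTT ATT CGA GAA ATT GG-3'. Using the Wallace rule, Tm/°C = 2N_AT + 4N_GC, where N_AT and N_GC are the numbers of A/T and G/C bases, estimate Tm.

G=6, A=5, C=2, T=10
So N_AT = 15 and N_GC = 8.
Tm = 4·8 + 2·15 = 32 + 30 = 62°C

62°C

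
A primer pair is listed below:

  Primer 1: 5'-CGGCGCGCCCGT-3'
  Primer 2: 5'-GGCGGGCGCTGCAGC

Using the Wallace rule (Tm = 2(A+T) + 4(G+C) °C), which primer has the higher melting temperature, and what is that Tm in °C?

Primer 1: A+T=1, G+C=11 → Tm = 2(1)+4(11) = 46°C
Primer 2: A+T=2, G+C=13 → Tm = 2(2)+4(13) = 56°C
46°C vs 56°C → primer 2 is higher.

Primer 2, 56°C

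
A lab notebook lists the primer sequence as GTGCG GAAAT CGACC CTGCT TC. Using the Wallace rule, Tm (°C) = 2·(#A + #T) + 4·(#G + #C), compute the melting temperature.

70°C

Base counts: A=4, T=5, C=7, G=6
So N_AT = 9 and N_GC = 13.
Tm = 2(9) + 4(13) = 18 + 52 = 70°C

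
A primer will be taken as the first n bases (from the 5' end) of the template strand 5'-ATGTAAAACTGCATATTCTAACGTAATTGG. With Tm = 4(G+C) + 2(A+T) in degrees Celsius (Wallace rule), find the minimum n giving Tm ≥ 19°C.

First 8 bases: ATGTAAAA → Tm = 18°C (< 19°C)
First 9 bases: ATGTAAAAC → Tm = 22°C (≥ 19°C)
Each additional base adds 2°C (A/T) or 4°C (G/C), so Tm is non-decreasing in n; n = 9 is the first length to reach 19°C.

n = 9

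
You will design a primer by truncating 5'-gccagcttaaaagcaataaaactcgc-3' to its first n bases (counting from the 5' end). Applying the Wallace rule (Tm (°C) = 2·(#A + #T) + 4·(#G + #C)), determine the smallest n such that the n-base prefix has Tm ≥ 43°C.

First 14 bases: GCCAGCTTAAAAGC → Tm = 42°C (< 43°C)
First 15 bases: GCCAGCTTAAAAGCA → Tm = 44°C (≥ 43°C)
Since every base adds ≥2°C, Tm only increases with n, so the threshold is first crossed at n = 15.

n = 15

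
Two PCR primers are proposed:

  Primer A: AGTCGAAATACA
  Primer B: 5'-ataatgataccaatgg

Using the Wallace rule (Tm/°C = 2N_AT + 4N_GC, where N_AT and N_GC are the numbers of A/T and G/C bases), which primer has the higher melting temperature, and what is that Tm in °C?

Primer B, 42°C

Primer A: A+T=8, G+C=4 → Tm = 2(8)+4(4) = 32°C
Primer B: A+T=11, G+C=5 → Tm = 2(11)+4(5) = 42°C
32°C vs 42°C → primer B is higher.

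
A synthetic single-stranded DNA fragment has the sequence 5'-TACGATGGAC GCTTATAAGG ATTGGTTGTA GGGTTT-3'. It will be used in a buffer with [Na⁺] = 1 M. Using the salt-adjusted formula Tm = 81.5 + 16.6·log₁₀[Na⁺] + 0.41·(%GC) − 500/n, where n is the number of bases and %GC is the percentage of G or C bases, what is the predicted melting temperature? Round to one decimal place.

Length n = 36. Base counts: A=8, C=3, T=13, G=12
G+C = 15, so %GC = 15/36 × 100 = 41.667%
Salt term: 16.6 × (0) = 0
GC term: 0.41 × 41.667 = 17.083; length term: −500/36 = −13.889
Tm = 81.5 + (0) + 17.083 − 13.889 = 84.694 → 84.7°C

84.7°C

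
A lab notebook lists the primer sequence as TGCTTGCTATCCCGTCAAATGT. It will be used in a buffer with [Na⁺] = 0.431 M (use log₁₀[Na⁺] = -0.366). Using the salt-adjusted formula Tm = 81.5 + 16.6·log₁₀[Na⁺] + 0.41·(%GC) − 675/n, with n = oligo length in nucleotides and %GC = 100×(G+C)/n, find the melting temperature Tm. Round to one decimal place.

Length n = 22. C=6, A=4, T=8, G=4
G+C = 10, so %GC = 10/22 × 100 = 45.455%
Salt term: 16.6 × (-0.366) = -6.076
GC term: 0.41 × 45.455 = 18.637; length term: −675/22 = −30.682
Tm = 81.5 + (-6.076) + 18.637 − 30.682 = 63.379 → 63.4°C

63.4°C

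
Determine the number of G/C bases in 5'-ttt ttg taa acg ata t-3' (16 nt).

3

A=5, C=1, T=8, G=2
G+C = 2 + 1 = 3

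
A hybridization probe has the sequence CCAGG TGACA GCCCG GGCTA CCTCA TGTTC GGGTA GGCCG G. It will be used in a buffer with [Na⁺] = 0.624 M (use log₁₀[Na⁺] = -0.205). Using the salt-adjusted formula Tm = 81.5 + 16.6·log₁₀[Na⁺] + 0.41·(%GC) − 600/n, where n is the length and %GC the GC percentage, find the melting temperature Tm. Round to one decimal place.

91.5°C

Length n = 41. Scanning the sequence gives C=13, A=6, T=7, G=15.
G+C = 28, so %GC = 28/41 × 100 = 68.293%
Salt term: 16.6 × (-0.205) = -3.403
GC term: 0.41 × 68.293 = 28; length term: −600/41 = −14.634
Tm = 81.5 + (-3.403) + 28 − 14.634 = 91.463 → 91.5°C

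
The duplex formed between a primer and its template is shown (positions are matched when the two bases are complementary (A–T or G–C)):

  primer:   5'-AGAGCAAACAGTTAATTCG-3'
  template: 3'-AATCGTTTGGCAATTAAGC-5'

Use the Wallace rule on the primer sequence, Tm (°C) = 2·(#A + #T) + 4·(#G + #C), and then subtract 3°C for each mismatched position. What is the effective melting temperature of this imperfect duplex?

Primer base counts: A=8, T=4, G=4, C=3 → A+T=12, G+C=7
Perfect-match Tm = 2(12) + 4(7) = 24 + 28 = 52°C
Mismatches (positions where the bases are not complementary): 3 (at positions 1, 2, 10)
Effective Tm = 52 − 3×3 = 52 − 9 = 43°C

43°C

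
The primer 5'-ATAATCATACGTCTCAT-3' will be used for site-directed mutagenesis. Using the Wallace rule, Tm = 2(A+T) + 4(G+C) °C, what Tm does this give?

44°C

Base counts: C=4, T=6, G=1, A=6
A+T = 12, G+C = 5
Tm = 2×12 + 4×5 = 44°C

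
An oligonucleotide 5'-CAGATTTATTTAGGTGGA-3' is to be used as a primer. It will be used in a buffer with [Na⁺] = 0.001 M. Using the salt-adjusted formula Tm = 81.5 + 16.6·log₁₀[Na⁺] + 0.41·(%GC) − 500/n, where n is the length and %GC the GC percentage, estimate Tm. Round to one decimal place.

Length n = 18. Scanning the sequence gives A=5, G=5, C=1, T=7.
G+C = 6, so %GC = 6/18 × 100 = 33.333%
Salt term: 16.6 × (-3) = -49.8
GC term: 0.41 × 33.333 = 13.667; length term: −500/18 = −27.778
Tm = 81.5 + (-49.8) + 13.667 − 27.778 = 17.589 → 17.6°C

17.6°C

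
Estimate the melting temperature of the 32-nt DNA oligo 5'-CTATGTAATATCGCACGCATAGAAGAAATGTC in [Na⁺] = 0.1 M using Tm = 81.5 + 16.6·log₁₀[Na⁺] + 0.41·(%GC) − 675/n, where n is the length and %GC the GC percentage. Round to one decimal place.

Length n = 32. Counting bases: T=8, G=6, C=6, A=12
G+C = 12, so %GC = 12/32 × 100 = 37.5%
Salt term: 16.6 × (-1) = -16.6
GC term: 0.41 × 37.5 = 15.375; length term: −675/32 = −21.094
Tm = 81.5 + (-16.6) + 15.375 − 21.094 = 59.181 → 59.2°C

59.2°C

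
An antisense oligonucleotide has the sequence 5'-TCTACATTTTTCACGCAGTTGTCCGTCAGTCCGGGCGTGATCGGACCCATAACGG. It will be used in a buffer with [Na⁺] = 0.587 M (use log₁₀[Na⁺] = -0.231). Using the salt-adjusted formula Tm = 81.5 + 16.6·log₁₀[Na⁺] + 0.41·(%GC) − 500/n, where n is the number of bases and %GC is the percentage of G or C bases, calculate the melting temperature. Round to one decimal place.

90.9°C

Length n = 55. Base counts: T=15, C=16, G=14, A=10
G+C = 30, so %GC = 30/55 × 100 = 54.545%
Salt term: 16.6 × (-0.231) = -3.835
GC term: 0.41 × 54.545 = 22.363; length term: −500/55 = −9.091
Tm = 81.5 + (-3.835) + 22.363 − 9.091 = 90.937 → 90.9°C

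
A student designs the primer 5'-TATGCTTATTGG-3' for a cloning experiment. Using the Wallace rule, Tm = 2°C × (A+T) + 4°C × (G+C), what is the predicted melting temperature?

32°C

Base counts: A=2, T=6, G=3, C=1
A+T = 8, G+C = 4
Tm = 4·4 + 2·8 = 16 + 16 = 32°C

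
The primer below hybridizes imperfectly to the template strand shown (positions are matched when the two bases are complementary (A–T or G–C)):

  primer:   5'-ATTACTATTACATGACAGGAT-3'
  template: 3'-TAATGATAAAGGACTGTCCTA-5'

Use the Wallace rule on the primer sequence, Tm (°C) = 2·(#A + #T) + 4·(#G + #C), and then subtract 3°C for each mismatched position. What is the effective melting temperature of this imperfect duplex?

Primer base counts: A=8, T=7, G=3, C=3 → A+T=15, G+C=6
Perfect-match Tm = 2(15) + 4(6) = 30 + 24 = 54°C
Mismatches (positions where the bases are not complementary): 2 (at positions 10, 12)
Effective Tm = 54 − 2×3 = 54 − 6 = 48°C

48°C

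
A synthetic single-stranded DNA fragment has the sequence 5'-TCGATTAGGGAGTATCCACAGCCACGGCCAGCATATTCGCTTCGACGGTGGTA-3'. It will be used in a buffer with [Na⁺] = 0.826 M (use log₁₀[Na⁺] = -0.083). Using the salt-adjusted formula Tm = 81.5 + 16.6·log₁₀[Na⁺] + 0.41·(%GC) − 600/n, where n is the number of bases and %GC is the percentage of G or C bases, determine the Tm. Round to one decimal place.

91.2°C

Length n = 53. Base counts: T=12, A=12, G=15, C=14
G+C = 29, so %GC = 29/53 × 100 = 54.717%
Salt term: 16.6 × (-0.083) = -1.378
GC term: 0.41 × 54.717 = 22.434; length term: −600/53 = −11.321
Tm = 81.5 + (-1.378) + 22.434 − 11.321 = 91.235 → 91.2°C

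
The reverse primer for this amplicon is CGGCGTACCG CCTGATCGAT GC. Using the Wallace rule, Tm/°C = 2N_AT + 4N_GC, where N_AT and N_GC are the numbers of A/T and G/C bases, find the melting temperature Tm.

C=8, A=3, T=4, G=7
So N_AT = 7 and N_GC = 15.
Tm = 4·15 + 2·7 = 60 + 14 = 74°C

74°C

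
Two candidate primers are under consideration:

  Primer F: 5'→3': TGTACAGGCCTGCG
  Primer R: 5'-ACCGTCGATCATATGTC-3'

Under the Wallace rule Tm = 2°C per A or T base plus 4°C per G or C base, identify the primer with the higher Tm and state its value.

Primer F: A+T=5, G+C=9 → Tm = 2(5)+4(9) = 46°C
Primer R: A+T=9, G+C=8 → Tm = 2(9)+4(8) = 50°C
46°C vs 50°C → primer R is higher.

Primer R, 50°C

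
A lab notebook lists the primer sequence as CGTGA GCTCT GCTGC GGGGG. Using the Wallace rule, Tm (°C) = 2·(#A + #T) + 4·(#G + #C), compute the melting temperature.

70°C

Counting bases: T=4, G=10, C=5, A=1
So N_AT = 5 and N_GC = 15.
Tm = 2×5 + 4×15 = 70°C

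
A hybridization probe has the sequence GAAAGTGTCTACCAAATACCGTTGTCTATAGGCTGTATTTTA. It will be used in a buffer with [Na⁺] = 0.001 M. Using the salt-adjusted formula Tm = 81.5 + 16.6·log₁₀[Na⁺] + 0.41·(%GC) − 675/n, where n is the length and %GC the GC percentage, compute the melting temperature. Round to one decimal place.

Length n = 42. Scanning the sequence gives G=8, C=7, A=12, T=15.
G+C = 15, so %GC = 15/42 × 100 = 35.714%
Salt term: 16.6 × (-3) = -49.8
GC term: 0.41 × 35.714 = 14.643; length term: −675/42 = −16.071
Tm = 81.5 + (-49.8) + 14.643 − 16.071 = 30.272 → 30.3°C

30.3°C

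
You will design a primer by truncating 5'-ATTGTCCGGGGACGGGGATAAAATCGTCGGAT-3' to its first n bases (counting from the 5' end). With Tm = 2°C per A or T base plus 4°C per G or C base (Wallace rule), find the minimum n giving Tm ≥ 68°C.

n = 22

First 21 bases: ATTGTCCGGGGACGGGGATAA → Tm = 66°C (< 68°C)
First 22 bases: ATTGTCCGGGGACGGGGATAAA → Tm = 68°C (≥ 68°C)
Since every base adds ≥2°C, Tm only increases with n, so the threshold is first crossed at n = 22.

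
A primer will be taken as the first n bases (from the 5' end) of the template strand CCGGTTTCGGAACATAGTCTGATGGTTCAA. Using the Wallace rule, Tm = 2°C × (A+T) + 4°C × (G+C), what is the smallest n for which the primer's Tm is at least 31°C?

First 9 bases: CCGGTTTCG → Tm = 30°C (< 31°C)
First 10 bases: CCGGTTTCGG → Tm = 34°C (≥ 31°C)
Since every base adds ≥2°C, Tm only increases with n, so the threshold is first crossed at n = 10.

n = 10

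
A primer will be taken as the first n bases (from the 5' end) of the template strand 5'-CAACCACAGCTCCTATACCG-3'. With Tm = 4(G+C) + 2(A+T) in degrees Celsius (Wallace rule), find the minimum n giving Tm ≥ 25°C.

n = 9

First 8 bases: CAACCACA → Tm = 24°C (< 25°C)
First 9 bases: CAACCACAG → Tm = 28°C (≥ 25°C)
Since every base adds ≥2°C, Tm only increases with n, so the threshold is first crossed at n = 9.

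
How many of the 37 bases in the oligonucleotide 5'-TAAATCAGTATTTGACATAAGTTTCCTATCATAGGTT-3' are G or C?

Counting bases: T=15, A=12, G=5, C=5
Total G or C: 5 + 5 = 10

10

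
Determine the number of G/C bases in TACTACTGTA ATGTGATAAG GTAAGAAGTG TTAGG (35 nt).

12

Scanning the sequence gives C=2, A=12, T=11, G=10.
Total G or C: 10 + 2 = 12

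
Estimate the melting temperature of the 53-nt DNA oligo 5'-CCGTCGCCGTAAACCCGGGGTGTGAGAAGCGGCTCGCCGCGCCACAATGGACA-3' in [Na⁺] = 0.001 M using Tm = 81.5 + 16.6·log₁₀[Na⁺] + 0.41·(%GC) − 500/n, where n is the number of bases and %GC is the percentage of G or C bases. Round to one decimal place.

50.1°C

Length n = 53. Scanning the sequence gives G=18, T=6, C=18, A=11.
G+C = 36, so %GC = 36/53 × 100 = 67.925%
Salt term: 16.6 × (-3) = -49.8
GC term: 0.41 × 67.925 = 27.849; length term: −500/53 = −9.434
Tm = 81.5 + (-49.8) + 27.849 − 9.434 = 50.115 → 50.1°C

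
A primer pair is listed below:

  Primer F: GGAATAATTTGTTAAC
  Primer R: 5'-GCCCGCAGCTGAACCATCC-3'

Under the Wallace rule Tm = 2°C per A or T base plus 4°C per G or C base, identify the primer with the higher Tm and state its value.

Primer F: A+T=12, G+C=4 → Tm = 2(12)+4(4) = 40°C
Primer R: A+T=6, G+C=13 → Tm = 2(6)+4(13) = 64°C
40°C vs 64°C → primer R is higher.

Primer R, 64°C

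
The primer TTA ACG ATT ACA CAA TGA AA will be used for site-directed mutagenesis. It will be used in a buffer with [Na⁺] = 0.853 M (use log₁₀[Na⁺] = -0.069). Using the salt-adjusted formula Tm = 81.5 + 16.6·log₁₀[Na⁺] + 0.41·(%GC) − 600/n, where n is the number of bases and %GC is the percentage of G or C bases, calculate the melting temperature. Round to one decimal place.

60.6°C

Length n = 20. Scanning the sequence gives T=5, C=3, G=2, A=10.
G+C = 5, so %GC = 5/20 × 100 = 25%
Salt term: 16.6 × (-0.069) = -1.145
GC term: 0.41 × 25 = 10.25; length term: −600/20 = −30
Tm = 81.5 + (-1.145) + 10.25 − 30 = 60.605 → 60.6°C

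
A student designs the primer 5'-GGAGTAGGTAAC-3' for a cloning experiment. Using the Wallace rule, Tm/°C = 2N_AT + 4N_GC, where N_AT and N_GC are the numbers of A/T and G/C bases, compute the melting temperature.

36°C

Counting bases: G=5, A=4, C=1, T=2
AT pairs contribute 6, GC pairs contribute 6.
Tm = 4·6 + 2·6 = 24 + 12 = 36°C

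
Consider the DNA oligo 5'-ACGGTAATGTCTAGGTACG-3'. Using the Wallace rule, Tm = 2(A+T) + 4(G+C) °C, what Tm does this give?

Counting bases: C=3, A=5, G=6, T=5
AT pairs contribute 10, GC pairs contribute 9.
Tm = 2×10 + 4×9 = 56°C

56°C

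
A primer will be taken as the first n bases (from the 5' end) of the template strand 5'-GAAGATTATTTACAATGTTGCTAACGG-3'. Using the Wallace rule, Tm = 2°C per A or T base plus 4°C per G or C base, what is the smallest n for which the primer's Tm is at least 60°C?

n = 24

First 23 bases: GAAGATTATTTACAATGTTGCTA → Tm = 58°C (< 60°C)
First 24 bases: GAAGATTATTTACAATGTTGCTAA → Tm = 60°C (≥ 60°C)
Each additional base adds 2°C (A/T) or 4°C (G/C), so Tm is non-decreasing in n; n = 24 is the first length to reach 60°C.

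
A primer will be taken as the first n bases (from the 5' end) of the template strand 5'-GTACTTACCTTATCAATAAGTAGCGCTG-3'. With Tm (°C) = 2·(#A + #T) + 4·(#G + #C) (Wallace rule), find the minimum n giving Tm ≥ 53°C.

First 20 bases: GTACTTACCTTATCAATAAG → Tm = 52°C (< 53°C)
First 21 bases: GTACTTACCTTATCAATAAGT → Tm = 54°C (≥ 53°C)
Each additional base adds 2°C (A/T) or 4°C (G/C), so Tm is non-decreasing in n; n = 21 is the first length to reach 53°C.

n = 21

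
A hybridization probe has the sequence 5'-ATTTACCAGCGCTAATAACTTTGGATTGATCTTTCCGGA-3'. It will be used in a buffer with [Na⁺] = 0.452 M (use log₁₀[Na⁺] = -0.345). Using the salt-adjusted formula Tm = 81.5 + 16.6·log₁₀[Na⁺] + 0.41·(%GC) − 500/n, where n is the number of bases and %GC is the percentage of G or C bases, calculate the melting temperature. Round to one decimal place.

78.7°C

Length n = 39. Base counts: C=8, T=14, G=7, A=10
G+C = 15, so %GC = 15/39 × 100 = 38.462%
Salt term: 16.6 × (-0.345) = -5.727
GC term: 0.41 × 38.462 = 15.769; length term: −500/39 = −12.821
Tm = 81.5 + (-5.727) + 15.769 − 12.821 = 78.721 → 78.7°C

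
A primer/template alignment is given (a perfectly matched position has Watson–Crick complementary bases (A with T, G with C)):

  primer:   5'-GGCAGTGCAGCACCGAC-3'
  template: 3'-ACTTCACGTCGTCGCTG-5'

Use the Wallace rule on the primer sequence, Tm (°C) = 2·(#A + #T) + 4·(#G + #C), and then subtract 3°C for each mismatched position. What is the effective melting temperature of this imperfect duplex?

Primer base counts: A=4, T=1, G=6, C=6 → A+T=5, G+C=12
Perfect-match Tm = 2(5) + 4(12) = 10 + 48 = 58°C
Mismatches (positions where the bases are not complementary): 3 (at positions 1, 3, 13)
Effective Tm = 58 − 3×3 = 58 − 9 = 49°C

49°C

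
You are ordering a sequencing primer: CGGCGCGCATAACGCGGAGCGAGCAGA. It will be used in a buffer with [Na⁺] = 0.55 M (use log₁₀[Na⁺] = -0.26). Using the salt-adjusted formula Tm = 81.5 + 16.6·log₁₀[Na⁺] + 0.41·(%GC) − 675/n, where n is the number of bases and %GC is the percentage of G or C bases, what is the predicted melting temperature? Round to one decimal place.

81.0°C

Length n = 27. Counting bases: G=11, A=7, T=1, C=8
G+C = 19, so %GC = 19/27 × 100 = 70.37%
Salt term: 16.6 × (-0.26) = -4.316
GC term: 0.41 × 70.37 = 28.852; length term: −675/27 = −25
Tm = 81.5 + (-4.316) + 28.852 − 25 = 81.036 → 81.0°C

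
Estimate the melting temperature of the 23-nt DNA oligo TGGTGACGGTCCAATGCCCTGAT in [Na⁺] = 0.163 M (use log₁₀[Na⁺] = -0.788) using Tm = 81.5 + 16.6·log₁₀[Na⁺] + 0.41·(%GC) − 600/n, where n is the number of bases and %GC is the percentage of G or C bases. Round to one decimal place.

Length n = 23. C=6, A=4, T=6, G=7
G+C = 13, so %GC = 13/23 × 100 = 56.522%
Salt term: 16.6 × (-0.788) = -13.081
GC term: 0.41 × 56.522 = 23.174; length term: −600/23 = −26.087
Tm = 81.5 + (-13.081) + 23.174 − 26.087 = 65.506 → 65.5°C

65.5°C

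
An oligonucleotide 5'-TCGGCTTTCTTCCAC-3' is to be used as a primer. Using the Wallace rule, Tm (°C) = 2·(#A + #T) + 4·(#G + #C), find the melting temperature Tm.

46°C

Base counts: C=6, A=1, G=2, T=6
AT pairs contribute 7, GC pairs contribute 8.
Tm = 2×7 + 4×8 = 46°C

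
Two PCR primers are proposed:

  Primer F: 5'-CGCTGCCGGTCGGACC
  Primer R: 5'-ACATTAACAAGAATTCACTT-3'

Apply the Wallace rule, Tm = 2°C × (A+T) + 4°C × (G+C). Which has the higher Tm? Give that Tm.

Primer F, 58°C

Primer F: A+T=3, G+C=13 → Tm = 2(3)+4(13) = 58°C
Primer R: A+T=15, G+C=5 → Tm = 2(15)+4(5) = 50°C
58°C vs 50°C → primer F is higher.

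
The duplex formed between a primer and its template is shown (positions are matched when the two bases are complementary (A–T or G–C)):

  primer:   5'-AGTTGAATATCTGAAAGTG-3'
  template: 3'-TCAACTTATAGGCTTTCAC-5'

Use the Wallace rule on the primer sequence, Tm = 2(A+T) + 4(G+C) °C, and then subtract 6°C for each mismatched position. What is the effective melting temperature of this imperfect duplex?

Primer base counts: A=7, T=6, G=5, C=1 → A+T=13, G+C=6
Perfect-match Tm = 2(13) + 4(6) = 26 + 24 = 50°C
Mismatches (positions where the bases are not complementary): 1 (at position 12)
Effective Tm = 50 − 1×6 = 50 − 6 = 44°C

44°C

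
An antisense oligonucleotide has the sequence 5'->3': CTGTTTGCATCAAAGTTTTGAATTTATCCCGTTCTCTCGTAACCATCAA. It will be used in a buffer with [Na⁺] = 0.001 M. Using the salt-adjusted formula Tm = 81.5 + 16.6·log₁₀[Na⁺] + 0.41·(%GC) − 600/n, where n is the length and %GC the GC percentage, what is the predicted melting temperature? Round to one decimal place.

34.5°C

Length n = 49. Base counts: G=6, T=19, A=12, C=12
G+C = 18, so %GC = 18/49 × 100 = 36.735%
Salt term: 16.6 × (-3) = -49.8
GC term: 0.41 × 36.735 = 15.061; length term: −600/49 = −12.245
Tm = 81.5 + (-49.8) + 15.061 − 12.245 = 34.516 → 34.5°C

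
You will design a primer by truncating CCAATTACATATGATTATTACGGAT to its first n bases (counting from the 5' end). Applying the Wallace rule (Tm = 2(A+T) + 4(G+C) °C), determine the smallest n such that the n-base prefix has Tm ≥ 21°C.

First 7 bases: CCAATTA → Tm = 18°C (< 21°C)
First 8 bases: CCAATTAC → Tm = 22°C (≥ 21°C)
Since every base adds ≥2°C, Tm only increases with n, so the threshold is first crossed at n = 8.

n = 8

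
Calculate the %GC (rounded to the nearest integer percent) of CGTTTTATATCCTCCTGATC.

40%

G=2, A=3, T=9, C=6
G+C = 2 + 6 = 8 out of 20 bases
%GC = 8/20 × 100 = 40% ≈ 40%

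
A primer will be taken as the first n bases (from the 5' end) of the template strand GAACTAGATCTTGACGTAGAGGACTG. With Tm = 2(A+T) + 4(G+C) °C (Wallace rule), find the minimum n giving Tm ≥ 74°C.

First 25 bases: GAACTAGATCTTGACGTAGAGGACT → Tm = 72°C (< 74°C)
First 26 bases: GAACTAGATCTTGACGTAGAGGACTG → Tm = 76°C (≥ 74°C)
Since every base adds ≥2°C, Tm only increases with n, so the threshold is first crossed at n = 26.

n = 26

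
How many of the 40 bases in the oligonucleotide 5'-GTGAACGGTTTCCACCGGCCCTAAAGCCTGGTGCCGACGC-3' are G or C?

Base counts: A=7, T=7, C=14, G=12
Total G or C: 12 + 14 = 26

26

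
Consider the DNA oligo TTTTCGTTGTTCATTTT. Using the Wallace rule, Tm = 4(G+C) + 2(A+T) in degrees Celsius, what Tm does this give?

A=1, C=2, G=2, T=12
A+T = 13, G+C = 4
Tm = 2×13 + 4×4 = 42°C

42°C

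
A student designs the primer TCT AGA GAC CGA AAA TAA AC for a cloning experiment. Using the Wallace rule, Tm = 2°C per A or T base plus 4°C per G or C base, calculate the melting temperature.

54°C

Scanning the sequence gives A=10, G=3, C=4, T=3.
So N_AT = 13 and N_GC = 7.
Tm = 2(13) + 4(7) = 26 + 28 = 54°C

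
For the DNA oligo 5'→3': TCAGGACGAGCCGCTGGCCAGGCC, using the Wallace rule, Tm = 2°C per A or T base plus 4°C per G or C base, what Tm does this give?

84°C

Scanning the sequence gives A=4, C=9, T=2, G=9.
A+T = 6, G+C = 18
Tm = 2×6 + 4×18 = 84°C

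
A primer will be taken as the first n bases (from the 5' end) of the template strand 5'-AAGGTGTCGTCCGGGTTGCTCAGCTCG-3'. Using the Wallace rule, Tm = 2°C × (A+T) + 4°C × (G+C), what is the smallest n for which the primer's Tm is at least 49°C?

n = 15

First 14 bases: AAGGTGTCGTCCGG → Tm = 46°C (< 49°C)
First 15 bases: AAGGTGTCGTCCGGG → Tm = 50°C (≥ 49°C)
Each additional base adds 2°C (A/T) or 4°C (G/C), so Tm is non-decreasing in n; n = 15 is the first length to reach 49°C.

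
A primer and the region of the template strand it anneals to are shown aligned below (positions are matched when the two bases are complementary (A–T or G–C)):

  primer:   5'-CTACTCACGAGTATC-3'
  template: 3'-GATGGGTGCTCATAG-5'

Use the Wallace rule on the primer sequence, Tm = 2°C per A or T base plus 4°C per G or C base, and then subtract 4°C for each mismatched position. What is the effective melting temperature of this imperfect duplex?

Primer base counts: A=4, T=4, G=2, C=5 → A+T=8, G+C=7
Perfect-match Tm = 2(8) + 4(7) = 16 + 28 = 44°C
Mismatches (positions where the bases are not complementary): 1 (at position 5)
Effective Tm = 44 − 1×4 = 44 − 4 = 40°C

40°C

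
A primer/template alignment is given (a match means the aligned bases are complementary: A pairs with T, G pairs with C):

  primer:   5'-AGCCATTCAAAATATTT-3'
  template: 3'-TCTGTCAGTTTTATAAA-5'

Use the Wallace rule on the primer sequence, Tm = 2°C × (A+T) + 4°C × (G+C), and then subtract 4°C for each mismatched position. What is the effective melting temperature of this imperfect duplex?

34°C

Primer base counts: A=7, T=6, G=1, C=3 → A+T=13, G+C=4
Perfect-match Tm = 2(13) + 4(4) = 26 + 16 = 42°C
Mismatches (positions where the bases are not complementary): 2 (at positions 3, 6)
Effective Tm = 42 − 2×4 = 42 − 8 = 34°C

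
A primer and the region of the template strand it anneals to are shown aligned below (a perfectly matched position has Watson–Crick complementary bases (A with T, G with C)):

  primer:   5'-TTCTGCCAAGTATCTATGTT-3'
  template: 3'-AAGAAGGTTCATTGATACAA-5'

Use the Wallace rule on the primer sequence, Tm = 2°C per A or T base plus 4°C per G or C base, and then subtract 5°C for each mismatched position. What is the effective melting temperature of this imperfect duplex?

44°C

Primer base counts: A=4, T=9, G=3, C=4 → A+T=13, G+C=7
Perfect-match Tm = 2(13) + 4(7) = 26 + 28 = 54°C
Mismatches (positions where the bases are not complementary): 2 (at positions 5, 13)
Effective Tm = 54 − 2×5 = 54 − 10 = 44°C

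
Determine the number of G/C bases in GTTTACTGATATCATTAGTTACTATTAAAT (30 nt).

C=3, T=14, G=3, A=10
G+C = 3 + 3 = 6

6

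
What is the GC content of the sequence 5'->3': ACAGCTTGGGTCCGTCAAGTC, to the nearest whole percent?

57%

Counting bases: T=5, G=6, A=4, C=6
G+C = 6 + 6 = 12 out of 21 bases
%GC = 12/21 × 100 = 57.14% ≈ 57%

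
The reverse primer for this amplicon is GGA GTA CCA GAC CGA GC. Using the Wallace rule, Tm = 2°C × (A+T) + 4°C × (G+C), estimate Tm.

Counting bases: C=5, A=5, T=1, G=6
AT pairs contribute 6, GC pairs contribute 11.
Tm = 2×6 + 4×11 = 56°C

56°C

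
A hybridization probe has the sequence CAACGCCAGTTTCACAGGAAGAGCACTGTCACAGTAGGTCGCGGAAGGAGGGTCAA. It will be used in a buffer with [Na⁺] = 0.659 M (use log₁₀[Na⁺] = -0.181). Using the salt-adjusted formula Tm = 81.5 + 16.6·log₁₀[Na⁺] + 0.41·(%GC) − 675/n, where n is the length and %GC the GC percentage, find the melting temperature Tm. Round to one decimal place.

89.1°C

Length n = 56. Counting bases: A=17, T=8, C=13, G=18
G+C = 31, so %GC = 31/56 × 100 = 55.357%
Salt term: 16.6 × (-0.181) = -3.005
GC term: 0.41 × 55.357 = 22.696; length term: −675/56 = −12.054
Tm = 81.5 + (-3.005) + 22.696 − 12.054 = 89.137 → 89.1°C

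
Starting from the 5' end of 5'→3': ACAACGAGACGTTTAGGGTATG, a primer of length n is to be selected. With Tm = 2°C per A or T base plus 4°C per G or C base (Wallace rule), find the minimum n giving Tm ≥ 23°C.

n = 8

First 7 bases: ACAACGA → Tm = 20°C (< 23°C)
First 8 bases: ACAACGAG → Tm = 24°C (≥ 23°C)
Since every base adds ≥2°C, Tm only increases with n, so the threshold is first crossed at n = 8.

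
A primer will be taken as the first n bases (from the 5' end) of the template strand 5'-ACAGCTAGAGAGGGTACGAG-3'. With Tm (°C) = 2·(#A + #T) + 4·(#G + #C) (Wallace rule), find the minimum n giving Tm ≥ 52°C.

n = 17

First 16 bases: ACAGCTAGAGAGGGTA → Tm = 48°C (< 52°C)
First 17 bases: ACAGCTAGAGAGGGTAC → Tm = 52°C (≥ 52°C)
Each additional base adds 2°C (A/T) or 4°C (G/C), so Tm is non-decreasing in n; n = 17 is the first length to reach 52°C.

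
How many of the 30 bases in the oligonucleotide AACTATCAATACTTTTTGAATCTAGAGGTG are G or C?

Base counts: T=11, C=4, A=10, G=5
Total G or C: 5 + 4 = 9

9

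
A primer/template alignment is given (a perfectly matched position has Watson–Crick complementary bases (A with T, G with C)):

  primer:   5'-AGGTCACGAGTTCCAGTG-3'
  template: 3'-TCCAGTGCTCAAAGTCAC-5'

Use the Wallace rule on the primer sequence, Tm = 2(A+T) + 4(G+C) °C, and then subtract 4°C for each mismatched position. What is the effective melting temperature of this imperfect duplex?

52°C

Primer base counts: A=4, T=4, G=6, C=4 → A+T=8, G+C=10
Perfect-match Tm = 2(8) + 4(10) = 16 + 40 = 56°C
Mismatches (positions where the bases are not complementary): 1 (at position 13)
Effective Tm = 56 − 1×4 = 56 − 4 = 52°C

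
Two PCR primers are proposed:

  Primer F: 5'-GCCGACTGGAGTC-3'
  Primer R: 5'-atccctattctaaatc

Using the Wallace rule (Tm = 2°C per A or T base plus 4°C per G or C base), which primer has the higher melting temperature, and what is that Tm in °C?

Primer F: A+T=4, G+C=9 → Tm = 2(4)+4(9) = 44°C
Primer R: A+T=11, G+C=5 → Tm = 2(11)+4(5) = 42°C
44°C vs 42°C → primer F is higher.

Primer F, 44°C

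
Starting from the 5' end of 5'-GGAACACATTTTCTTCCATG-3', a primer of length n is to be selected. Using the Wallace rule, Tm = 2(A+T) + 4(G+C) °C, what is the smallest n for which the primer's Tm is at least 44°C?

n = 16

First 15 bases: GGAACACATTTTCTT → Tm = 40°C (< 44°C)
First 16 bases: GGAACACATTTTCTTC → Tm = 44°C (≥ 44°C)
Each additional base adds 2°C (A/T) or 4°C (G/C), so Tm is non-decreasing in n; n = 16 is the first length to reach 44°C.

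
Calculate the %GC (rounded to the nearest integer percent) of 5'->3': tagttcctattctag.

Scanning the sequence gives A=3, T=7, C=3, G=2.
G+C = 2 + 3 = 5 out of 15 bases
%GC = 5/15 × 100 = 33.33% ≈ 33%

33%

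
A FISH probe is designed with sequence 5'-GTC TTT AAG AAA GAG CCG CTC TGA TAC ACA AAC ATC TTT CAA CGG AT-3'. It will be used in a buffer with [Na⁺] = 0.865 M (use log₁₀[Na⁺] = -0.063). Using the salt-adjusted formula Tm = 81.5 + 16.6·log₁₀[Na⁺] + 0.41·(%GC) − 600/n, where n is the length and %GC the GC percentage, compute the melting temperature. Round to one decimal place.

Length n = 47. Base counts: T=12, A=16, G=8, C=11
G+C = 19, so %GC = 19/47 × 100 = 40.426%
Salt term: 16.6 × (-0.063) = -1.046
GC term: 0.41 × 40.426 = 16.575; length term: −600/47 = −12.766
Tm = 81.5 + (-1.046) + 16.575 − 12.766 = 84.263 → 84.3°C

84.3°C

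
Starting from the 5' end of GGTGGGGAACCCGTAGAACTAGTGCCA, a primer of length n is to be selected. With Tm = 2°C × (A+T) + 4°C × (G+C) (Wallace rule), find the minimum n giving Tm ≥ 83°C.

First 25 bases: GGTGGGGAACCCGTAGAACTAGTGC → Tm = 80°C (< 83°C)
First 26 bases: GGTGGGGAACCCGTAGAACTAGTGCC → Tm = 84°C (≥ 83°C)
Since every base adds ≥2°C, Tm only increases with n, so the threshold is first crossed at n = 26.

n = 26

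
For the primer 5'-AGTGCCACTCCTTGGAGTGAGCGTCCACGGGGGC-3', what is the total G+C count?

23

A=5, G=13, C=10, T=6
G+C = 13 + 10 = 23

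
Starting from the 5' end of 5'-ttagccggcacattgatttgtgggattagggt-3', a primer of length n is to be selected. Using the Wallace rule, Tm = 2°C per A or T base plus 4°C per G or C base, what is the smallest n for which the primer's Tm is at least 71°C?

First 23 bases: TTAGCCGGCACATTGATTTGTGG → Tm = 68°C (< 71°C)
First 24 bases: TTAGCCGGCACATTGATTTGTGGG → Tm = 72°C (≥ 71°C)
Since every base adds ≥2°C, Tm only increases with n, so the threshold is first crossed at n = 24.

n = 24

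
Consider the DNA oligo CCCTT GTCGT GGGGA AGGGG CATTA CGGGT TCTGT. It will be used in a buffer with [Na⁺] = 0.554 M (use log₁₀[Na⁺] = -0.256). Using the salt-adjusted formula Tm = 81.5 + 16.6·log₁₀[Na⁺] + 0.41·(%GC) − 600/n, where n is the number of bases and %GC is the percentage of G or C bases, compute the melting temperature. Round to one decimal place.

Length n = 35. Counting bases: T=10, C=7, G=14, A=4
G+C = 21, so %GC = 21/35 × 100 = 60%
Salt term: 16.6 × (-0.256) = -4.25
GC term: 0.41 × 60 = 24.6; length term: −600/35 = −17.143
Tm = 81.5 + (-4.25) + 24.6 − 17.143 = 84.707 → 84.7°C

84.7°C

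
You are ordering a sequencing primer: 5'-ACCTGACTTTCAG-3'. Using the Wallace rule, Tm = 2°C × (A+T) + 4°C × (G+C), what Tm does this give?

Scanning the sequence gives A=3, C=4, G=2, T=4.
A+T = 7, G+C = 6
Tm = 2(7) + 4(6) = 14 + 24 = 38°C

38°C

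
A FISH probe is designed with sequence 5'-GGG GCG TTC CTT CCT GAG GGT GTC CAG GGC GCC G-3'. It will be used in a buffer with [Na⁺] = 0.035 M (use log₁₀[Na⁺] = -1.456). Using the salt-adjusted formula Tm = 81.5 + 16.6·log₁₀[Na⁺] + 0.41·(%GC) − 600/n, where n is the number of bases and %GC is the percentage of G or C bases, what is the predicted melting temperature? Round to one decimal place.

Length n = 34. Base counts: G=15, T=7, A=2, C=10
G+C = 25, so %GC = 25/34 × 100 = 73.529%
Salt term: 16.6 × (-1.456) = -24.17
GC term: 0.41 × 73.529 = 30.147; length term: −600/34 = −17.647
Tm = 81.5 + (-24.17) + 30.147 − 17.647 = 69.83 → 69.8°C

69.8°C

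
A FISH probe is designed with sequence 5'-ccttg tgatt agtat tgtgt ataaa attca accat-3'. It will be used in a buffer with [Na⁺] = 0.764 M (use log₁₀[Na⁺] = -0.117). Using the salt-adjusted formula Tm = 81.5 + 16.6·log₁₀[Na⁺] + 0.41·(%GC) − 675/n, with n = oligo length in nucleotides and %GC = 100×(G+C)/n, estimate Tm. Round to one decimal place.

72.0°C

Length n = 35. A=11, C=5, T=14, G=5
G+C = 10, so %GC = 10/35 × 100 = 28.571%
Salt term: 16.6 × (-0.117) = -1.942
GC term: 0.41 × 28.571 = 11.714; length term: −675/35 = −19.286
Tm = 81.5 + (-1.942) + 11.714 − 19.286 = 71.986 → 72.0°C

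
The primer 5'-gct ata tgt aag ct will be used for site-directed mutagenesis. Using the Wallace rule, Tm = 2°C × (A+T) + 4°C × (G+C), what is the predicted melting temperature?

A=4, T=5, C=2, G=3
A+T = 9, G+C = 5
Tm = 4·5 + 2·9 = 20 + 18 = 38°C

38°C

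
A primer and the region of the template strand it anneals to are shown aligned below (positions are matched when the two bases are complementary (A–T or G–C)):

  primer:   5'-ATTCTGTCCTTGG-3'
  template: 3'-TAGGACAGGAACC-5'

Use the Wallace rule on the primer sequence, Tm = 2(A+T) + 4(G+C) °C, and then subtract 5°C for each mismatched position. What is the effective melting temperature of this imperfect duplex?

Primer base counts: A=1, T=6, G=3, C=3 → A+T=7, G+C=6
Perfect-match Tm = 2(7) + 4(6) = 14 + 24 = 38°C
Mismatches (positions where the bases are not complementary): 1 (at position 3)
Effective Tm = 38 − 1×5 = 38 − 5 = 33°C

33°C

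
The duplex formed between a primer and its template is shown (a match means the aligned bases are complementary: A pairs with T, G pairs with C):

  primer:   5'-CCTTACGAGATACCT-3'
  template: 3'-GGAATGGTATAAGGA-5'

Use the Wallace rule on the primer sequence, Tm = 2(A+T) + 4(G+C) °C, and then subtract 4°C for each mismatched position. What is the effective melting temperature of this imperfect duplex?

32°C

Primer base counts: A=4, T=4, G=2, C=5 → A+T=8, G+C=7
Perfect-match Tm = 2(8) + 4(7) = 16 + 28 = 44°C
Mismatches (positions where the bases are not complementary): 3 (at positions 7, 9, 12)
Effective Tm = 44 − 3×4 = 44 − 12 = 32°C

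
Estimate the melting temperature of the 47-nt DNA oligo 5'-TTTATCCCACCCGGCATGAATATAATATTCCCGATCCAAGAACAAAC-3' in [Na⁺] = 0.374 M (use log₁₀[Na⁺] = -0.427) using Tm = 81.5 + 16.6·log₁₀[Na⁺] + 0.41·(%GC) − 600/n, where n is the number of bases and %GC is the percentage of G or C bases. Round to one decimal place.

Length n = 47. T=11, C=14, G=5, A=17
G+C = 19, so %GC = 19/47 × 100 = 40.426%
Salt term: 16.6 × (-0.427) = -7.088
GC term: 0.41 × 40.426 = 16.575; length term: −600/47 = −12.766
Tm = 81.5 + (-7.088) + 16.575 − 12.766 = 78.221 → 78.2°C

78.2°C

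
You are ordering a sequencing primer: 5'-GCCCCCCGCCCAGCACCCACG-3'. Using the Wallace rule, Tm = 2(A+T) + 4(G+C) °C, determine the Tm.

78°C

Counting bases: G=4, T=0, A=3, C=14
So N_AT = 3 and N_GC = 18.
Tm = 2×3 + 4×18 = 78°C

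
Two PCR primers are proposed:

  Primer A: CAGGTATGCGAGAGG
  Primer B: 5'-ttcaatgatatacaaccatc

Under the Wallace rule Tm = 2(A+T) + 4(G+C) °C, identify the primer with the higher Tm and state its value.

Primer B, 52°C

Primer A: A+T=6, G+C=9 → Tm = 2(6)+4(9) = 48°C
Primer B: A+T=14, G+C=6 → Tm = 2(14)+4(6) = 52°C
48°C vs 52°C → primer B is higher.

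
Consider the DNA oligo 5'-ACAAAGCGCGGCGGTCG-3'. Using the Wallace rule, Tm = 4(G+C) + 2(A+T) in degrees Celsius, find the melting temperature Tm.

58°C

A=4, G=7, C=5, T=1
A+T = 5, G+C = 12
Tm = 4·12 + 2·5 = 48 + 10 = 58°C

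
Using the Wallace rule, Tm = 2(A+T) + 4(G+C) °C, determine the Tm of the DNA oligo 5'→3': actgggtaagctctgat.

Counting bases: G=5, A=4, T=5, C=3
A+T = 9, G+C = 8
Tm = 2(9) + 4(8) = 18 + 32 = 50°C

50°C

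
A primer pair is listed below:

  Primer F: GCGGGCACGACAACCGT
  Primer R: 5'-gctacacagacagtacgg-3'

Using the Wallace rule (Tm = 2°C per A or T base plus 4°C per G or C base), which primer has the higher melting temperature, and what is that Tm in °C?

Primer F, 58°C

Primer F: A+T=5, G+C=12 → Tm = 2(5)+4(12) = 58°C
Primer R: A+T=8, G+C=10 → Tm = 2(8)+4(10) = 56°C
58°C vs 56°C → primer F is higher.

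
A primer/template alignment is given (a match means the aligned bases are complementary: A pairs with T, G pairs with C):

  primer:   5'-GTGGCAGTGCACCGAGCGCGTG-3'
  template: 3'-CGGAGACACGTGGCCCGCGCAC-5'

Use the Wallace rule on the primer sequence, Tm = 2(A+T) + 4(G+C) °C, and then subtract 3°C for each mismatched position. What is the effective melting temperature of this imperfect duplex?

Primer base counts: A=3, T=3, G=10, C=6 → A+T=6, G+C=16
Perfect-match Tm = 2(6) + 4(16) = 12 + 64 = 76°C
Mismatches (positions where the bases are not complementary): 5 (at positions 2, 3, 4, 6, 15)
Effective Tm = 76 − 5×3 = 76 − 15 = 61°C

61°C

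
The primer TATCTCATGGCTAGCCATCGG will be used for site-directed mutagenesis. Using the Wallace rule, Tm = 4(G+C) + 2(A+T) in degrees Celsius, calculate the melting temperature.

64°C

Base counts: A=4, T=6, C=6, G=5
A+T = 10, G+C = 11
Tm = 2×10 + 4×11 = 64°C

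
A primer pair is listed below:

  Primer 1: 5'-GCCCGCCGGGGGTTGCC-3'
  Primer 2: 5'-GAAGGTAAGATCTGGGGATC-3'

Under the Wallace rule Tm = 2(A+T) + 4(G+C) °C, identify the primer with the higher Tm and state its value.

Primer 1: A+T=2, G+C=15 → Tm = 2(2)+4(15) = 64°C
Primer 2: A+T=10, G+C=10 → Tm = 2(10)+4(10) = 60°C
64°C vs 60°C → primer 1 is higher.

Primer 1, 64°C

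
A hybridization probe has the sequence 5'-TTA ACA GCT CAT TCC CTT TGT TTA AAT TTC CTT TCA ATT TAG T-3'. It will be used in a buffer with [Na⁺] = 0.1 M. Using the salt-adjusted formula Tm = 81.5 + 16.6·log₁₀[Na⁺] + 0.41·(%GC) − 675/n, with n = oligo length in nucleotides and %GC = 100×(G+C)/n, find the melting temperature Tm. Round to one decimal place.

60.6°C

Length n = 43. C=9, A=10, T=21, G=3
G+C = 12, so %GC = 12/43 × 100 = 27.907%
Salt term: 16.6 × (-1) = -16.6
GC term: 0.41 × 27.907 = 11.442; length term: −675/43 = −15.698
Tm = 81.5 + (-16.6) + 11.442 − 15.698 = 60.644 → 60.6°C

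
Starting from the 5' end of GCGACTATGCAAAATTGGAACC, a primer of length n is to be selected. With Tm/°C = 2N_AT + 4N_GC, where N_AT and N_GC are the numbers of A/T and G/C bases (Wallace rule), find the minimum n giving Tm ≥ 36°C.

n = 12

First 11 bases: GCGACTATGCA → Tm = 34°C (< 36°C)
First 12 bases: GCGACTATGCAA → Tm = 36°C (≥ 36°C)
Each additional base adds 2°C (A/T) or 4°C (G/C), so Tm is non-decreasing in n; n = 12 is the first length to reach 36°C.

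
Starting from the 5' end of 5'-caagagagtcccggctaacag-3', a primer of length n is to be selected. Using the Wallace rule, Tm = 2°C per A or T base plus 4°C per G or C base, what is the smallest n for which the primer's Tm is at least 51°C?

n = 16

First 15 bases: CAAGAGAGTCCCGGC → Tm = 50°C (< 51°C)
First 16 bases: CAAGAGAGTCCCGGCT → Tm = 52°C (≥ 51°C)
Each additional base adds 2°C (A/T) or 4°C (G/C), so Tm is non-decreasing in n; n = 16 is the first length to reach 51°C.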